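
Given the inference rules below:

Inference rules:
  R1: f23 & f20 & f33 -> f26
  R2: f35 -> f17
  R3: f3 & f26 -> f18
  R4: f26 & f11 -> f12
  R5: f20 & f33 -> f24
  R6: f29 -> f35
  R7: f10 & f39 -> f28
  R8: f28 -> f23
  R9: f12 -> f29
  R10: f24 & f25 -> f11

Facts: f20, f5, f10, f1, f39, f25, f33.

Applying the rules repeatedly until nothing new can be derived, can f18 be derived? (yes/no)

Round 1 fires R5, R7, giving f24, f28.
Round 2 fires R8, R10, giving f23, f11.
Round 3 fires R1, giving f26.
Round 4 fires R4, giving f12.
Round 5 fires R9, giving f29.
Round 6 fires R6, giving f35.
Round 7 fires R2, giving f17.
Fixed point reached. f18 is concluded only by R3; R3 needs f3 (never derived).

no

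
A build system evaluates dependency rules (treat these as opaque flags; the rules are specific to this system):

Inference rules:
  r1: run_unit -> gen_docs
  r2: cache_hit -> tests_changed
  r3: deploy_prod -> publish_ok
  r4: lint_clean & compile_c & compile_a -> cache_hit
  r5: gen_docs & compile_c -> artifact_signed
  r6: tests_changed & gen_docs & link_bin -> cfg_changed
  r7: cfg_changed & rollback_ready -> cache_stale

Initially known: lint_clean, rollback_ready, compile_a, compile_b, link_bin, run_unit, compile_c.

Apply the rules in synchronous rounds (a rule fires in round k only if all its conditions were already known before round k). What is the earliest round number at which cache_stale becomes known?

4

Round 1: r1 [run_unit -> gen_docs]; r4 [lint_clean & compile_c & compile_a -> cache_hit]. New: gen_docs, cache_hit.
Round 2: r2 [cache_hit -> tests_changed]; r5 [gen_docs & compile_c -> artifact_signed]. New: tests_changed, artifact_signed.
Round 3: r6 [tests_changed & gen_docs & link_bin -> cfg_changed]. New: cfg_changed.
Round 4: r7 [cfg_changed & rollback_ready -> cache_stale]. New: cache_stale.
cache_stale first appears in round 4.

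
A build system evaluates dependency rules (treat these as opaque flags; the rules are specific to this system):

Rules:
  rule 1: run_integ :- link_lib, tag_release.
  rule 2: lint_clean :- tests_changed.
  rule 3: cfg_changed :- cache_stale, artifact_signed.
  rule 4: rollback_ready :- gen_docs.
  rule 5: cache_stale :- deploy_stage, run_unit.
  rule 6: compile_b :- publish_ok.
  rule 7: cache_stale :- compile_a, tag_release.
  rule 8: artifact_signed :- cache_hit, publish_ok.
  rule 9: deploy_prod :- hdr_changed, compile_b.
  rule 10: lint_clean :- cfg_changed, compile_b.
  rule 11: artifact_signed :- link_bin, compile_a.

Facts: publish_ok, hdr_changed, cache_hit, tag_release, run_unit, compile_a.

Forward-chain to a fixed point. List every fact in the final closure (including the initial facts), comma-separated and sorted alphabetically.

Round 1: rule 6 [compile_b :- publish_ok.]; rule 7 [cache_stale :- compile_a, tag_release.]; rule 8 [artifact_signed :- cache_hit, publish_ok.]. Adds compile_b, cache_stale, artifact_signed.
Round 2: rule 3 [cfg_changed :- cache_stale, artifact_signed.]; rule 9 [deploy_prod :- hdr_changed, compile_b.]. Adds cfg_changed, deploy_prod.
Round 3: rule 10 [lint_clean :- cfg_changed, compile_b.]. Adds lint_clean.

artifact_signed, cache_hit, cache_stale, cfg_changed, compile_a, compile_b, deploy_prod, hdr_changed, lint_clean, publish_ok, run_unit, tag_release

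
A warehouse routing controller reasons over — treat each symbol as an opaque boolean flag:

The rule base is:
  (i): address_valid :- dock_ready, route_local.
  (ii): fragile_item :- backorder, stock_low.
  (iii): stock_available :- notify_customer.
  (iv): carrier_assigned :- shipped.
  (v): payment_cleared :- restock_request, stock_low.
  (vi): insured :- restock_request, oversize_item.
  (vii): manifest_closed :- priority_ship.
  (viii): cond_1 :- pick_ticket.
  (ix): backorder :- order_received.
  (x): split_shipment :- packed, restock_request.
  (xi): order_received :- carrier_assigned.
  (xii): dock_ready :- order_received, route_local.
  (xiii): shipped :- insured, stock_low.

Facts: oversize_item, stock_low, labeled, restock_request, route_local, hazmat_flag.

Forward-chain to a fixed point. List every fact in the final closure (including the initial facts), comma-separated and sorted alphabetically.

Round 1: (v) [payment_cleared :- restock_request, stock_low.]; (vi) [insured :- restock_request, oversize_item.]. Adds payment_cleared, insured.
Round 2: (xiii) [shipped :- insured, stock_low.]. Adds shipped.
Round 3: (iv) [carrier_assigned :- shipped.]. Adds carrier_assigned.
Round 4: (xi) [order_received :- carrier_assigned.]. Adds order_received.
Round 5: (ix) [backorder :- order_received.]; (xii) [dock_ready :- order_received, route_local.]. Adds backorder, dock_ready.
Round 6: (i) [address_valid :- dock_ready, route_local.]; (ii) [fragile_item :- backorder, stock_low.]. Adds address_valid, fragile_item.

address_valid, backorder, carrier_assigned, dock_ready, fragile_item, hazmat_flag, insured, labeled, order_received, oversize_item, payment_cleared, restock_request, route_local, shipped, stock_low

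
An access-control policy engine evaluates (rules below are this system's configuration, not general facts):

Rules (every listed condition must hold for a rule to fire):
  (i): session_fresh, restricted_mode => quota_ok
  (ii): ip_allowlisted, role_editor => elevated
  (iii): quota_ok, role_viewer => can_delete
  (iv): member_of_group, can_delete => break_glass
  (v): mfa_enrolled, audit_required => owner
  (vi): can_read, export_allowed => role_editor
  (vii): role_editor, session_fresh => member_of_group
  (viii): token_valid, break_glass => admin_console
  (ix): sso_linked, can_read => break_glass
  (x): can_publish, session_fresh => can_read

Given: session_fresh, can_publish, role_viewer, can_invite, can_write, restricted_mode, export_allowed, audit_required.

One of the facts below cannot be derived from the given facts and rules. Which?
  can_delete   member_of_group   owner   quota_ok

Round 1: (i) [session_fresh, restricted_mode => quota_ok]; (x) [can_publish, session_fresh => can_read]. Adds quota_ok, can_read.
Round 2: (iii) [quota_ok, role_viewer => can_delete]; (vi) [can_read, export_allowed => role_editor]. Adds can_delete, role_editor.
Round 3: (vii) [role_editor, session_fresh => member_of_group]. Adds member_of_group.
Round 4: (iv) [member_of_group, can_delete => break_glass]. Adds break_glass.
Derived: can_delete (round 2), member_of_group (round 3), quota_ok (round 1). owner never appears in any round.

owner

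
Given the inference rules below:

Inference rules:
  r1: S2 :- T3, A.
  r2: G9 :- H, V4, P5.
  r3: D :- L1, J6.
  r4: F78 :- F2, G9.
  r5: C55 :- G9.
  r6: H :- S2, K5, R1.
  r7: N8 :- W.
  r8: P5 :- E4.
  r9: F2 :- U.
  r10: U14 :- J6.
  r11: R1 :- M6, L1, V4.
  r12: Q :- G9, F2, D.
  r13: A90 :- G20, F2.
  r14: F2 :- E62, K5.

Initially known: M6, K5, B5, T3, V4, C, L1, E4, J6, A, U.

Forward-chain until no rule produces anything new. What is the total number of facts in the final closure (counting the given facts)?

22

Round 1 — r1, r3, r8, r9, r10, r11, derive S2, D, P5, F2, U14, R1.
Round 2 — r6, derive H.
Round 3 — r2, derive G9.
Round 4 — r4, r5, r12, derive F78, C55, Q.
Closure: {A, B5, C, C55, D, E4, F2, F78, G9, H, J6, K5, L1, M6, P5, Q, R1, S2, T3, U, U14, V4} — 22 facts.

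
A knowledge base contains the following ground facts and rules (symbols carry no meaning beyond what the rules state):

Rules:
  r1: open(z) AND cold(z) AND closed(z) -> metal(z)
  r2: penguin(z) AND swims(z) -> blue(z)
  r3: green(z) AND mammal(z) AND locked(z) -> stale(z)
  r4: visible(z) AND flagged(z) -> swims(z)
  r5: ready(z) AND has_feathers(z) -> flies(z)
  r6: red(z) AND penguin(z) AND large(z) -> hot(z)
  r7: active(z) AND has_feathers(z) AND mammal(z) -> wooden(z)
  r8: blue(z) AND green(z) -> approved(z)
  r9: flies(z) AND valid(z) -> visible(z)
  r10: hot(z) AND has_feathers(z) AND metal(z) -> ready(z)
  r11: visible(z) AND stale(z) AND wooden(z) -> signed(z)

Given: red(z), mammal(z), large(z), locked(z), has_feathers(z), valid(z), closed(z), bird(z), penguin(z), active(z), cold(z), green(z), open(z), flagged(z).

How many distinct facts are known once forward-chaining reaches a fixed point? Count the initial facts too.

25

Round 1 — r1, r3, r6, r7, derive metal(z), stale(z), hot(z), wooden(z).
Round 2 — r10, derive ready(z).
Round 3 — r5, derive flies(z).
Round 4 — r9, derive visible(z).
Round 5 — r4, r11, derive swims(z), signed(z).
Round 6 — r2, derive blue(z).
Round 7 — r8, derive approved(z).
Closure: {active(z), approved(z), bird(z), blue(z), closed(z), cold(z), flagged(z), flies(z), green(z), has_feathers(z), hot(z), large(z), locked(z), mammal(z), metal(z), open(z), penguin(z), ready(z), red(z), signed(z), stale(z), swims(z), valid(z), visible(z), wooden(z)} — 25 facts.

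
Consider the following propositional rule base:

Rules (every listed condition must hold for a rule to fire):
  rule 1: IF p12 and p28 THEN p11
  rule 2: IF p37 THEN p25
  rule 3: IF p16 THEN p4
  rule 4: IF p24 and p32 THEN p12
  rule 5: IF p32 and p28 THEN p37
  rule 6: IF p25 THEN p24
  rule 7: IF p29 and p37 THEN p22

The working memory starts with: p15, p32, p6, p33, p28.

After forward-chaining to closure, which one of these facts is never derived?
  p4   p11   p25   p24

p4

[1] rule 5 [IF p32 and p28 THEN p37]. ⇒ new: p37.
[2] rule 2 [IF p37 THEN p25]. ⇒ new: p25.
[3] rule 6 [IF p25 THEN p24]. ⇒ new: p24.
[4] rule 4 [IF p24 and p32 THEN p12]. ⇒ new: p12.
[5] rule 1 [IF p12 and p28 THEN p11]. ⇒ new: p11.
Derived: p11 (round 5), p24 (round 3), p25 (round 2). p4 never appears in any round.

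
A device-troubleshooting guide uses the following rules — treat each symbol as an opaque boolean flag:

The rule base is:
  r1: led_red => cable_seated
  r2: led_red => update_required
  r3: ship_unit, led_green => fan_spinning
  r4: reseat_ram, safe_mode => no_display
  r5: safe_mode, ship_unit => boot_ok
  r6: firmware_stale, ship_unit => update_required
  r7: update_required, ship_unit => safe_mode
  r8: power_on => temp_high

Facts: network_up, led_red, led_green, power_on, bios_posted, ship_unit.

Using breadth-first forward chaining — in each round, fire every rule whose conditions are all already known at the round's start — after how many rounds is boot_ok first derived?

3

Round 1 fires r1, r2, r3, r8, giving cable_seated, update_required, fan_spinning, temp_high.
Round 2 fires r7, giving safe_mode.
Round 3 fires r5, giving boot_ok.
boot_ok first appears in round 3.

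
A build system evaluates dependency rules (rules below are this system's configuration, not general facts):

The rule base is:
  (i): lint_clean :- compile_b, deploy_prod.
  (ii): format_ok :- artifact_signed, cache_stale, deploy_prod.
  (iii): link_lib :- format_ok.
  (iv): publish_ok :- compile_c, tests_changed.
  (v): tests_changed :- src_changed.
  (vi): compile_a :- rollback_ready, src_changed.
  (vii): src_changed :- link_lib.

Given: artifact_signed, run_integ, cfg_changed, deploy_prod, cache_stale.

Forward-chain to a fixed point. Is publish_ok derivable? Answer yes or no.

Round 1: (ii) [format_ok :- artifact_signed, cache_stale, deploy_prod.]. Adds format_ok.
Round 2: (iii) [link_lib :- format_ok.]. Adds link_lib.
Round 3: (vii) [src_changed :- link_lib.]. Adds src_changed.
Round 4: (v) [tests_changed :- src_changed.]. Adds tests_changed.
Fixed point reached. publish_ok is concluded only by (iv); (iv) needs compile_c (never derived).

no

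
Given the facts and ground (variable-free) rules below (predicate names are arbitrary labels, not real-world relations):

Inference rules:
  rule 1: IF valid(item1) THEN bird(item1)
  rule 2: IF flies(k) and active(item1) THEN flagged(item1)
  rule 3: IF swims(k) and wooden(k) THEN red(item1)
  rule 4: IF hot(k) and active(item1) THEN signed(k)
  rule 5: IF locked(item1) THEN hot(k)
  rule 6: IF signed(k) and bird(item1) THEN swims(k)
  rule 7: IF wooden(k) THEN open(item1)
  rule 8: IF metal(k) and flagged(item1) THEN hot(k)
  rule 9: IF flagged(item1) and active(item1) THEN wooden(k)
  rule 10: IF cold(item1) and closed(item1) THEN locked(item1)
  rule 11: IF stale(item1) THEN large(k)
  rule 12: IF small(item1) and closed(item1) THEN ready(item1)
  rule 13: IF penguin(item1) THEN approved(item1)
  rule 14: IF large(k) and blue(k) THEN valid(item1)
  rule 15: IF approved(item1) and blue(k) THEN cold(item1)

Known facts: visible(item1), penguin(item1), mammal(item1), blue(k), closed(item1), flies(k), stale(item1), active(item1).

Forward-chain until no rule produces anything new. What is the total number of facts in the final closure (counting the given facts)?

[1] rule 2 [IF flies(k) and active(item1) THEN flagged(item1)]; rule 11 [IF stale(item1) THEN large(k)]; rule 13 [IF penguin(item1) THEN approved(item1)]. ⇒ new: flagged(item1), large(k), approved(item1).
[2] rule 9 [IF flagged(item1) and active(item1) THEN wooden(k)]; rule 14 [IF large(k) and blue(k) THEN valid(item1)]; rule 15 [IF approved(item1) and blue(k) THEN cold(item1)]. ⇒ new: wooden(k), valid(item1), cold(item1).
[3] rule 1 [IF valid(item1) THEN bird(item1)]; rule 7 [IF wooden(k) THEN open(item1)]; rule 10 [IF cold(item1) and closed(item1) THEN locked(item1)]. ⇒ new: bird(item1), open(item1), locked(item1).
[4] rule 5 [IF locked(item1) THEN hot(k)]. ⇒ new: hot(k).
[5] rule 4 [IF hot(k) and active(item1) THEN signed(k)]. ⇒ new: signed(k).
[6] rule 6 [IF signed(k) and bird(item1) THEN swims(k)]. ⇒ new: swims(k).
[7] rule 3 [IF swims(k) and wooden(k) THEN red(item1)]. ⇒ new: red(item1).
Closure: {active(item1), approved(item1), bird(item1), blue(k), closed(item1), cold(item1), flagged(item1), flies(k), hot(k), large(k), locked(item1), mammal(item1), open(item1), penguin(item1), red(item1), signed(k), stale(item1), swims(k), valid(item1), visible(item1), wooden(k)} — 21 facts.

21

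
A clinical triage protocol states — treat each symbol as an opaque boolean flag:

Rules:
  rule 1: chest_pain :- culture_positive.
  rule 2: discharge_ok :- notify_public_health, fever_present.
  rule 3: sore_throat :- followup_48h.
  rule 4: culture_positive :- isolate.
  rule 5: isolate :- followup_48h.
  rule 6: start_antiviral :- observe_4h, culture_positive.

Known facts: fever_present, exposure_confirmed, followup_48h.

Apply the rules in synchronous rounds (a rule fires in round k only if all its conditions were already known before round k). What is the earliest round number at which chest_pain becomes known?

3

Round 1 — rule 3, rule 5, derive sore_throat, isolate.
Round 2 — rule 4, derive culture_positive.
Round 3 — rule 1, derive chest_pain.
chest_pain first appears in round 3.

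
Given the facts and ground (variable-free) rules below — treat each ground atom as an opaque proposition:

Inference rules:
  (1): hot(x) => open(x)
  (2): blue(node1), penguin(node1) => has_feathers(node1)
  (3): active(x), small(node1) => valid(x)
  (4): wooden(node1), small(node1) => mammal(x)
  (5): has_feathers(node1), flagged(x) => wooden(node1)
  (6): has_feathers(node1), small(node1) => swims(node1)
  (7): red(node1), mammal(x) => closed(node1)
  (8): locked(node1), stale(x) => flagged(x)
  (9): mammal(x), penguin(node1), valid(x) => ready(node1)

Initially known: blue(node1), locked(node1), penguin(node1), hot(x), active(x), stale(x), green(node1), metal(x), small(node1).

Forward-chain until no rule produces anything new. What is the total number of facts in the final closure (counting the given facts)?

Round 1: (1) [hot(x) => open(x)]; (2) [blue(node1), penguin(node1) => has_feathers(node1)]; (3) [active(x), small(node1) => valid(x)]; (8) [locked(node1), stale(x) => flagged(x)]. New: open(x), has_feathers(node1), valid(x), flagged(x).
Round 2: (5) [has_feathers(node1), flagged(x) => wooden(node1)]; (6) [has_feathers(node1), small(node1) => swims(node1)]. New: wooden(node1), swims(node1).
Round 3: (4) [wooden(node1), small(node1) => mammal(x)]. New: mammal(x).
Round 4: (9) [mammal(x), penguin(node1), valid(x) => ready(node1)]. New: ready(node1).
Closure: {active(x), blue(node1), flagged(x), green(node1), has_feathers(node1), hot(x), locked(node1), mammal(x), metal(x), open(x), penguin(node1), ready(node1), small(node1), stale(x), swims(node1), valid(x), wooden(node1)} — 17 facts.

17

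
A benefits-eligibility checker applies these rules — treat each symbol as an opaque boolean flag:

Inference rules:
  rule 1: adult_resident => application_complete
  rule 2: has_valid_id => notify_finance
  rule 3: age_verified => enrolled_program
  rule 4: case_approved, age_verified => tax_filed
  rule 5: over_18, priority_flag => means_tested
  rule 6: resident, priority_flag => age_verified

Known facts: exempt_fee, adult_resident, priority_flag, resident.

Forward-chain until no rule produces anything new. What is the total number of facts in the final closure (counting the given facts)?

Round 1 fires rule 1, rule 6, giving application_complete, age_verified.
Round 2 fires rule 3, giving enrolled_program.
Closure: {adult_resident, age_verified, application_complete, enrolled_program, exempt_fee, priority_flag, resident} — 7 facts.

7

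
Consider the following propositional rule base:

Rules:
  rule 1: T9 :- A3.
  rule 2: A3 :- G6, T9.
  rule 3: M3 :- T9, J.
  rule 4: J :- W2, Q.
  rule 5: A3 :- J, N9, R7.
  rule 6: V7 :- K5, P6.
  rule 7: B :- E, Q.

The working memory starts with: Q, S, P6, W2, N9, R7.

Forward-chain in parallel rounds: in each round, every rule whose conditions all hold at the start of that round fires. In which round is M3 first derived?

4

Round 1: rule 4 [J :- W2, Q.]. Adds J.
Round 2: rule 5 [A3 :- J, N9, R7.]. Adds A3.
Round 3: rule 1 [T9 :- A3.]. Adds T9.
Round 4: rule 3 [M3 :- T9, J.]. Adds M3.
M3 first appears in round 4.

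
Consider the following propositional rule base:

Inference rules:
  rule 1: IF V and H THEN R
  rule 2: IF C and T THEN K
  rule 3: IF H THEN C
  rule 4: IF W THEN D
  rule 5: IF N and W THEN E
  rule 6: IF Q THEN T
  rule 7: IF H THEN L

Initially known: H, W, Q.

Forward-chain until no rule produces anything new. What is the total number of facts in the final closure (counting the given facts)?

Round 1: rule 3 [IF H THEN C]; rule 4 [IF W THEN D]; rule 6 [IF Q THEN T]; rule 7 [IF H THEN L]. New: C, D, T, L.
Round 2: rule 2 [IF C and T THEN K]. New: K.
Closure: {C, D, H, K, L, Q, T, W} — 8 facts.

8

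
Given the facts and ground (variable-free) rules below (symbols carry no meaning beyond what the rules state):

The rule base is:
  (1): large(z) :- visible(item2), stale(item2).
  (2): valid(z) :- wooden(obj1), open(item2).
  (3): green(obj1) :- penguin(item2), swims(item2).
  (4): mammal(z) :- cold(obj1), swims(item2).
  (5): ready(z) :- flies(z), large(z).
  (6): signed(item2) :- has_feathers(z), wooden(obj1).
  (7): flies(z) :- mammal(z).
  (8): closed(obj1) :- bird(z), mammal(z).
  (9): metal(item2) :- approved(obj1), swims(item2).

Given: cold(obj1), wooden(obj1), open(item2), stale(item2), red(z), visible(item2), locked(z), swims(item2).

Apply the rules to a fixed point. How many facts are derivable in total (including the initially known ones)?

Round 1 fires (1), (2), (4), giving large(z), valid(z), mammal(z).
Round 2 fires (7), giving flies(z).
Round 3 fires (5), giving ready(z).
Closure: {cold(obj1), flies(z), large(z), locked(z), mammal(z), open(item2), ready(z), red(z), stale(item2), swims(item2), valid(z), visible(item2), wooden(obj1)} — 13 facts.

13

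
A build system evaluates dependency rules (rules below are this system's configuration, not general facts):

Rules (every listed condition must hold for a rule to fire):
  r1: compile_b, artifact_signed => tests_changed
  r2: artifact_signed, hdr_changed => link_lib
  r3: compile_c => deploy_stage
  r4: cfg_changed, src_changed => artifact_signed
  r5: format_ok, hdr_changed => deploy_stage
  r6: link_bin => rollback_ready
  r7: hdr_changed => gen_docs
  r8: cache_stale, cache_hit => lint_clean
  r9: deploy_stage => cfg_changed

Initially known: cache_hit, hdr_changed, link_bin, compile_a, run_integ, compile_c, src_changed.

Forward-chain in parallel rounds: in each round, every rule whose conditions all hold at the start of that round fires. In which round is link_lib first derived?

4

[1] r3 [compile_c => deploy_stage]; r6 [link_bin => rollback_ready]; r7 [hdr_changed => gen_docs]. ⇒ new: deploy_stage, rollback_ready, gen_docs.
[2] r9 [deploy_stage => cfg_changed]. ⇒ new: cfg_changed.
[3] r4 [cfg_changed, src_changed => artifact_signed]. ⇒ new: artifact_signed.
[4] r2 [artifact_signed, hdr_changed => link_lib]. ⇒ new: link_lib.
link_lib first appears in round 4.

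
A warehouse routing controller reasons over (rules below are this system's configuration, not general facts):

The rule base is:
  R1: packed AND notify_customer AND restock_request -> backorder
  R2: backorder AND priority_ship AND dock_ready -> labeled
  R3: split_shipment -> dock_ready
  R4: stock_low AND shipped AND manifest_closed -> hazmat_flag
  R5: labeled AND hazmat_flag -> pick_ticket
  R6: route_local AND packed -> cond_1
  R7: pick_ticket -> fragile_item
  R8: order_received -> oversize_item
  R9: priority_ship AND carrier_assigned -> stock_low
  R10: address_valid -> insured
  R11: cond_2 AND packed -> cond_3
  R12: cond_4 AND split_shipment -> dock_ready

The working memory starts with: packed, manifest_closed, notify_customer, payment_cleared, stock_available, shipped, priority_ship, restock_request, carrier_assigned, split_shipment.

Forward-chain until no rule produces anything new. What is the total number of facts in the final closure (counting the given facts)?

Round 1: R1 [packed AND notify_customer AND restock_request -> backorder]; R3 [split_shipment -> dock_ready]; R9 [priority_ship AND carrier_assigned -> stock_low]. New: backorder, dock_ready, stock_low.
Round 2: R2 [backorder AND priority_ship AND dock_ready -> labeled]; R4 [stock_low AND shipped AND manifest_closed -> hazmat_flag]. New: labeled, hazmat_flag.
Round 3: R5 [labeled AND hazmat_flag -> pick_ticket]. New: pick_ticket.
Round 4: R7 [pick_ticket -> fragile_item]. New: fragile_item.
Closure: {backorder, carrier_assigned, dock_ready, fragile_item, hazmat_flag, labeled, manifest_closed, notify_customer, packed, payment_cleared, pick_ticket, priority_ship, restock_request, shipped, split_shipment, stock_available, stock_low} — 17 facts.

17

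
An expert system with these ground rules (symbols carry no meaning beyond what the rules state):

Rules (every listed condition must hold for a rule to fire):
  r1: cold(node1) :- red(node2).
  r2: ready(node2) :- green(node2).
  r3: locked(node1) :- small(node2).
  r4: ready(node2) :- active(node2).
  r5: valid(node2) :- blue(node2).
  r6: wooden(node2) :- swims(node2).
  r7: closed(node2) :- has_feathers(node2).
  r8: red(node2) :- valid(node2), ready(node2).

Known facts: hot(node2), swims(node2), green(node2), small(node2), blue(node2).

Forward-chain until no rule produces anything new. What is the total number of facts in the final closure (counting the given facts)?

Round 1 — r2, r3, r5, r6, derive ready(node2), locked(node1), valid(node2), wooden(node2).
Round 2 — r8, derive red(node2).
Round 3 — r1, derive cold(node1).
Closure: {blue(node2), cold(node1), green(node2), hot(node2), locked(node1), ready(node2), red(node2), small(node2), swims(node2), valid(node2), wooden(node2)} — 11 facts.

11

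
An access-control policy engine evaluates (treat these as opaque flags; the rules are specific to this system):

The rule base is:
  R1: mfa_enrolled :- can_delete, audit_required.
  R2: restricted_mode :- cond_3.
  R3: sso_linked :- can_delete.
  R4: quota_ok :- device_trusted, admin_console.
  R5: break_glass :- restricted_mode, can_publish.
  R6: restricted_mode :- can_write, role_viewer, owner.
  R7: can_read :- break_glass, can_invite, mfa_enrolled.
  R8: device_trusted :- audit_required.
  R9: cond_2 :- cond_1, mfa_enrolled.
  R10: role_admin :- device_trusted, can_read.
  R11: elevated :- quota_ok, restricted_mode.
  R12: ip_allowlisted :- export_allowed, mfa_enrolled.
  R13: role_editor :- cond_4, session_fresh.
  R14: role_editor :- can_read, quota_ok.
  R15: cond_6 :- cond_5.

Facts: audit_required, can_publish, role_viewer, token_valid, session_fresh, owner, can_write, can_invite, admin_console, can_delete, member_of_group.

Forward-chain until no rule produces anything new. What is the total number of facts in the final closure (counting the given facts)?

Round 1: R1 [mfa_enrolled :- can_delete, audit_required.]; R3 [sso_linked :- can_delete.]; R6 [restricted_mode :- can_write, role_viewer, owner.]; R8 [device_trusted :- audit_required.]. New: mfa_enrolled, sso_linked, restricted_mode, device_trusted.
Round 2: R4 [quota_ok :- device_trusted, admin_console.]; R5 [break_glass :- restricted_mode, can_publish.]. New: quota_ok, break_glass.
Round 3: R7 [can_read :- break_glass, can_invite, mfa_enrolled.]; R11 [elevated :- quota_ok, restricted_mode.]. New: can_read, elevated.
Round 4: R10 [role_admin :- device_trusted, can_read.]; R14 [role_editor :- can_read, quota_ok.]. New: role_admin, role_editor.
Closure: {admin_console, audit_required, break_glass, can_delete, can_invite, can_publish, can_read, can_write, device_trusted, elevated, member_of_group, mfa_enrolled, owner, quota_ok, restricted_mode, role_admin, role_editor, role_viewer, session_fresh, sso_linked, token_valid} — 21 facts.

21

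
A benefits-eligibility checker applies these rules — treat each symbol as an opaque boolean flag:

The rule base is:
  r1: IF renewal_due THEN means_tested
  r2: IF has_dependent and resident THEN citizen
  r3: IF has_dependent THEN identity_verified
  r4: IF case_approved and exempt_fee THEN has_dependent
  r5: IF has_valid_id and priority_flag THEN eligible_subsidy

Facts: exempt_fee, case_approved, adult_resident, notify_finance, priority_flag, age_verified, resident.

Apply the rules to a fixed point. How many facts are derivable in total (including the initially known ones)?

10

Round 1: r4 [IF case_approved and exempt_fee THEN has_dependent]. New: has_dependent.
Round 2: r2 [IF has_dependent and resident THEN citizen]; r3 [IF has_dependent THEN identity_verified]. New: citizen, identity_verified.
Closure: {adult_resident, age_verified, case_approved, citizen, exempt_fee, has_dependent, identity_verified, notify_finance, priority_flag, resident} — 10 facts.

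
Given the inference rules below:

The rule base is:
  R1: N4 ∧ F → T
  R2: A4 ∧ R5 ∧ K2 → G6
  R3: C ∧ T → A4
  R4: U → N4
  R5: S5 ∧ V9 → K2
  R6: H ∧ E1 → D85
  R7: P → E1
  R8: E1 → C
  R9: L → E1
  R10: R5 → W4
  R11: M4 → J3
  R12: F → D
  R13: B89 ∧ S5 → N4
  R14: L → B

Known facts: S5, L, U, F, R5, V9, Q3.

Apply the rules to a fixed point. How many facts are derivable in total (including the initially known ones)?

Round 1 fires R4, R5, R9, R10, R12, R14, giving N4, K2, E1, W4, D, B.
Round 2 fires R1, R8, giving T, C.
Round 3 fires R3, giving A4.
Round 4 fires R2, giving G6.
Closure: {A4, B, C, D, E1, F, G6, K2, L, N4, Q3, R5, S5, T, U, V9, W4} — 17 facts.

17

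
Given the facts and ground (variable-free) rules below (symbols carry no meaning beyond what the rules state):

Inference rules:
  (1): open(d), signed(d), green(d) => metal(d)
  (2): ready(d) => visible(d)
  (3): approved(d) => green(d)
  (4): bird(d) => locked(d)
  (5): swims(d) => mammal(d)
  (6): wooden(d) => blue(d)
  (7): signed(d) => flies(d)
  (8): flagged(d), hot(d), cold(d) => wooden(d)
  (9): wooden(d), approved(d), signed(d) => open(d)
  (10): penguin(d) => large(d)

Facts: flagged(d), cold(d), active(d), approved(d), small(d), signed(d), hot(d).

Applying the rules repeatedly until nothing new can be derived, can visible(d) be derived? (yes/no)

no

[1] (3) [approved(d) => green(d)]; (7) [signed(d) => flies(d)]; (8) [flagged(d), hot(d), cold(d) => wooden(d)]. ⇒ new: green(d), flies(d), wooden(d).
[2] (6) [wooden(d) => blue(d)]; (9) [wooden(d), approved(d), signed(d) => open(d)]. ⇒ new: blue(d), open(d).
[3] (1) [open(d), signed(d), green(d) => metal(d)]. ⇒ new: metal(d).
Fixed point reached. visible(d) is concluded only by (2); (2) needs ready(d) (never derived).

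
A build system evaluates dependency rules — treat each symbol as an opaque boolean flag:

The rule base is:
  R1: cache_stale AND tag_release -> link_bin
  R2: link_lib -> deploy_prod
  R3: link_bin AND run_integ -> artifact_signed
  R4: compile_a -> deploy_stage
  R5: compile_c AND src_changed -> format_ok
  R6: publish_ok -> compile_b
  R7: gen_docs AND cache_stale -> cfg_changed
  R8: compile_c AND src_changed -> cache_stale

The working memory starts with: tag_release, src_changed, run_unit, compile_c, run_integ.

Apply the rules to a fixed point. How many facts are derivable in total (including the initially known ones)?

9

Round 1: R5 [compile_c AND src_changed -> format_ok]; R8 [compile_c AND src_changed -> cache_stale]. New: format_ok, cache_stale.
Round 2: R1 [cache_stale AND tag_release -> link_bin]. New: link_bin.
Round 3: R3 [link_bin AND run_integ -> artifact_signed]. New: artifact_signed.
Closure: {artifact_signed, cache_stale, compile_c, format_ok, link_bin, run_integ, run_unit, src_changed, tag_release} — 9 facts.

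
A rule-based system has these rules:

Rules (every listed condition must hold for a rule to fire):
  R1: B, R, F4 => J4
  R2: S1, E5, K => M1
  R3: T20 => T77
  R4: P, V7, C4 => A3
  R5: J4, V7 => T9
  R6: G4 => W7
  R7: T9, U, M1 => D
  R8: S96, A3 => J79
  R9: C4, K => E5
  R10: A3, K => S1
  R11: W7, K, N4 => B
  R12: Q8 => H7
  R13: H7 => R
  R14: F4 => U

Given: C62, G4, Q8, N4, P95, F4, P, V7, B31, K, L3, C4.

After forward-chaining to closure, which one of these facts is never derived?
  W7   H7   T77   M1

Round 1 — R4, R6, R9, R12, R14, derive A3, W7, E5, H7, U.
Round 2 — R10, R11, R13, derive S1, B, R.
Round 3 — R1, R2, derive J4, M1.
Round 4 — R5, derive T9.
Round 5 — R7, derive D.
Derived: W7 (round 1), H7 (round 1), M1 (round 3). T77 never appears in any round.

T77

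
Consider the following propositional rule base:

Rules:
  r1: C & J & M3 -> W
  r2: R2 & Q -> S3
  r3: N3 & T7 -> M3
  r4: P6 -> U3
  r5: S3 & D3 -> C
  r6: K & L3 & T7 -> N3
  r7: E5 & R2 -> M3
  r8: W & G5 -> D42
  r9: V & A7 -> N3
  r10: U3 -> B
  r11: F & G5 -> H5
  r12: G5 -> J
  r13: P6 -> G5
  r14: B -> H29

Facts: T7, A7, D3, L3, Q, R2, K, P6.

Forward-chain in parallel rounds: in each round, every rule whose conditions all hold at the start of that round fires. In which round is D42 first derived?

Round 1 — r2, r4, r6, r13, derive S3, U3, N3, G5.
Round 2 — r3, r5, r10, r12, derive M3, C, B, J.
Round 3 — r1, r14, derive W, H29.
Round 4 — r8, derive D42.
D42 first appears in round 4.

4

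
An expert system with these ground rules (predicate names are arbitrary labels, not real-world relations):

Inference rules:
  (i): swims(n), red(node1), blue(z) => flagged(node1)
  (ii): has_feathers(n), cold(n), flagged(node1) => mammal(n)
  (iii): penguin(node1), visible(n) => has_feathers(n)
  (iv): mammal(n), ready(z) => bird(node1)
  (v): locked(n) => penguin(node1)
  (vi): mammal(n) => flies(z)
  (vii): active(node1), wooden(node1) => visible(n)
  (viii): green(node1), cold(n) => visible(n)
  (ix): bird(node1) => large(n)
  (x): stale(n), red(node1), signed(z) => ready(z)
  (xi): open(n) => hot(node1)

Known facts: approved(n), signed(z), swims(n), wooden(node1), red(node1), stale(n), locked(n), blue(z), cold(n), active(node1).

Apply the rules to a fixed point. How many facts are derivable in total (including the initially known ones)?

19

Round 1: (i) [swims(n), red(node1), blue(z) => flagged(node1)]; (v) [locked(n) => penguin(node1)]; (vii) [active(node1), wooden(node1) => visible(n)]; (x) [stale(n), red(node1), signed(z) => ready(z)]. New: flagged(node1), penguin(node1), visible(n), ready(z).
Round 2: (iii) [penguin(node1), visible(n) => has_feathers(n)]. New: has_feathers(n).
Round 3: (ii) [has_feathers(n), cold(n), flagged(node1) => mammal(n)]. New: mammal(n).
Round 4: (iv) [mammal(n), ready(z) => bird(node1)]; (vi) [mammal(n) => flies(z)]. New: bird(node1), flies(z).
Round 5: (ix) [bird(node1) => large(n)]. New: large(n).
Closure: {active(node1), approved(n), bird(node1), blue(z), cold(n), flagged(node1), flies(z), has_feathers(n), large(n), locked(n), mammal(n), penguin(node1), ready(z), red(node1), signed(z), stale(n), swims(n), visible(n), wooden(node1)} — 19 facts.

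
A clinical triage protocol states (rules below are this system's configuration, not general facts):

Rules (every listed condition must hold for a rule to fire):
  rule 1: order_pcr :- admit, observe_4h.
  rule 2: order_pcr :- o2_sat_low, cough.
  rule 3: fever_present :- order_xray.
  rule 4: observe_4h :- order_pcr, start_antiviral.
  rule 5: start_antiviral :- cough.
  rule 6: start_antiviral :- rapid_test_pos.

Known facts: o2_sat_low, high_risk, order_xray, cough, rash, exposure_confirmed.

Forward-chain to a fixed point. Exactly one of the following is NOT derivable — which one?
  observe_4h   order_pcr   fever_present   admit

admit

[1] rule 2 [order_pcr :- o2_sat_low, cough.]; rule 3 [fever_present :- order_xray.]; rule 5 [start_antiviral :- cough.]. ⇒ new: order_pcr, fever_present, start_antiviral.
[2] rule 4 [observe_4h :- order_pcr, start_antiviral.]. ⇒ new: observe_4h.
Derived: order_pcr (round 1), fever_present (round 1), observe_4h (round 2). admit never appears in any round.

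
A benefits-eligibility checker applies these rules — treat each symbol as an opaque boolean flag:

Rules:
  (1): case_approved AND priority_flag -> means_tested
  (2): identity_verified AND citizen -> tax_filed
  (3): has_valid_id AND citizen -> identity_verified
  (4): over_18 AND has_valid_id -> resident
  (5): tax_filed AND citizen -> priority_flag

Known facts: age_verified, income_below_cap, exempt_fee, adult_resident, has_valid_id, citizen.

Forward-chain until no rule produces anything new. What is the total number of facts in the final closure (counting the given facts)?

9

[1] (3) [has_valid_id AND citizen -> identity_verified]. ⇒ new: identity_verified.
[2] (2) [identity_verified AND citizen -> tax_filed]. ⇒ new: tax_filed.
[3] (5) [tax_filed AND citizen -> priority_flag]. ⇒ new: priority_flag.
Closure: {adult_resident, age_verified, citizen, exempt_fee, has_valid_id, identity_verified, income_below_cap, priority_flag, tax_filed} — 9 facts.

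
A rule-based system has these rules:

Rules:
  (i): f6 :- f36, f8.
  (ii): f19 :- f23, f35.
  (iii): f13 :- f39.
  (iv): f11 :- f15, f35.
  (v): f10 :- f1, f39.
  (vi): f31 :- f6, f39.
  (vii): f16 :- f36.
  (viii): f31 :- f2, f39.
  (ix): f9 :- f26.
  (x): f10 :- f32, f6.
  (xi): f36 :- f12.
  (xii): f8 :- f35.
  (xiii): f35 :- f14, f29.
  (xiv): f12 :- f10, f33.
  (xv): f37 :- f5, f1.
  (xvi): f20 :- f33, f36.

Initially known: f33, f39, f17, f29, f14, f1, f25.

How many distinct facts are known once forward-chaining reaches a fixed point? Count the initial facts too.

17

Round 1 — (iii), (v), (xiii), derive f13, f10, f35.
Round 2 — (xii), (xiv), derive f8, f12.
Round 3 — (xi), derive f36.
Round 4 — (i), (vii), (xvi), derive f6, f16, f20.
Round 5 — (vi), derive f31.
Closure: {f1, f10, f12, f13, f14, f16, f17, f20, f25, f29, f31, f33, f35, f36, f39, f6, f8} — 17 facts.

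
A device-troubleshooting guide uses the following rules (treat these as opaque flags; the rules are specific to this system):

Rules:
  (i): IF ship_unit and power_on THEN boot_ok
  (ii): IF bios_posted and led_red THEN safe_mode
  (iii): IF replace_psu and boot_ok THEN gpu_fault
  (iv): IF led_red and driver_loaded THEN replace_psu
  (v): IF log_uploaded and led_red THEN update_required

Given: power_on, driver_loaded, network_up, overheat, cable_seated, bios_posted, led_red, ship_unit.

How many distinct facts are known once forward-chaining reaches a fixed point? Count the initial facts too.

Round 1: (i) [IF ship_unit and power_on THEN boot_ok]; (ii) [IF bios_posted and led_red THEN safe_mode]; (iv) [IF led_red and driver_loaded THEN replace_psu]. Adds boot_ok, safe_mode, replace_psu.
Round 2: (iii) [IF replace_psu and boot_ok THEN gpu_fault]. Adds gpu_fault.
Closure: {bios_posted, boot_ok, cable_seated, driver_loaded, gpu_fault, led_red, network_up, overheat, power_on, replace_psu, safe_mode, ship_unit} — 12 facts.

12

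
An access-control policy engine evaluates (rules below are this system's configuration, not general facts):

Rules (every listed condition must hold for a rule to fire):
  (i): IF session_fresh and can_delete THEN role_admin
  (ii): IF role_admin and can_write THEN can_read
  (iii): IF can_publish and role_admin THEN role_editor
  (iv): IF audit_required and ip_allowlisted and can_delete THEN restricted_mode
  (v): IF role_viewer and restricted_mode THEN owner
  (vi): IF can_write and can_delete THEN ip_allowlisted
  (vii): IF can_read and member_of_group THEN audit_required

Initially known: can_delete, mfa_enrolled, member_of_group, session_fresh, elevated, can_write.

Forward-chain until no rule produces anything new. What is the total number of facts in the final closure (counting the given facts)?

Round 1: (i) [IF session_fresh and can_delete THEN role_admin]; (vi) [IF can_write and can_delete THEN ip_allowlisted]. Adds role_admin, ip_allowlisted.
Round 2: (ii) [IF role_admin and can_write THEN can_read]. Adds can_read.
Round 3: (vii) [IF can_read and member_of_group THEN audit_required]. Adds audit_required.
Round 4: (iv) [IF audit_required and ip_allowlisted and can_delete THEN restricted_mode]. Adds restricted_mode.
Closure: {audit_required, can_delete, can_read, can_write, elevated, ip_allowlisted, member_of_group, mfa_enrolled, restricted_mode, role_admin, session_fresh} — 11 facts.

11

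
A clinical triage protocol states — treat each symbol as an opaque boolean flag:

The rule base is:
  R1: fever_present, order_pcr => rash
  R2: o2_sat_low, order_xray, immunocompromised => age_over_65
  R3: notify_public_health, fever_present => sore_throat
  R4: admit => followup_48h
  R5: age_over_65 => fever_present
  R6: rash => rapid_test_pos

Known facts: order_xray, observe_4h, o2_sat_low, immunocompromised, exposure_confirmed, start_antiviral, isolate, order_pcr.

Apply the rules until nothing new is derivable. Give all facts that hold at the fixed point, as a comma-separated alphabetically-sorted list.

Round 1: R2 [o2_sat_low, order_xray, immunocompromised => age_over_65]. New: age_over_65.
Round 2: R5 [age_over_65 => fever_present]. New: fever_present.
Round 3: R1 [fever_present, order_pcr => rash]. New: rash.
Round 4: R6 [rash => rapid_test_pos]. New: rapid_test_pos.

age_over_65, exposure_confirmed, fever_present, immunocompromised, isolate, o2_sat_low, observe_4h, order_pcr, order_xray, rapid_test_pos, rash, start_antiviral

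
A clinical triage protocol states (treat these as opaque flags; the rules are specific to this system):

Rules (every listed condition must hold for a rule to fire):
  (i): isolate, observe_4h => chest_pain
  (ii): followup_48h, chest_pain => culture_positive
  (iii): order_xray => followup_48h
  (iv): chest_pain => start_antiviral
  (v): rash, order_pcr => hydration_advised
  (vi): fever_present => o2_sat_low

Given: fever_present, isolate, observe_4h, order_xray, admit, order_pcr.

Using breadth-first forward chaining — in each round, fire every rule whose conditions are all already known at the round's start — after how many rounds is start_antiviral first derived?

[1] (i) [isolate, observe_4h => chest_pain]; (iii) [order_xray => followup_48h]; (vi) [fever_present => o2_sat_low]. ⇒ new: chest_pain, followup_48h, o2_sat_low.
[2] (ii) [followup_48h, chest_pain => culture_positive]; (iv) [chest_pain => start_antiviral]. ⇒ new: culture_positive, start_antiviral.
start_antiviral first appears in round 2.

2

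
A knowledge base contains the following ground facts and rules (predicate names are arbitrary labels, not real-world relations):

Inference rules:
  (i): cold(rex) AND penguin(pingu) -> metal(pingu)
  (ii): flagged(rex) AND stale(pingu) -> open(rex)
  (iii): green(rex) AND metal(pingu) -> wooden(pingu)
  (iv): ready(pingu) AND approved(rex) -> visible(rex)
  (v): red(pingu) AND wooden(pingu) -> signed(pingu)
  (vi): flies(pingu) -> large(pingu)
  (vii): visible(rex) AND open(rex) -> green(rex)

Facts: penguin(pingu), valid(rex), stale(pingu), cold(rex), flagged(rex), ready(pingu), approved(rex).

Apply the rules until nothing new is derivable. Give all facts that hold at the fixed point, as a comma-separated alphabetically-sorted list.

approved(rex), cold(rex), flagged(rex), green(rex), metal(pingu), open(rex), penguin(pingu), ready(pingu), stale(pingu), valid(rex), visible(rex), wooden(pingu)

Round 1 fires (i), (ii), (iv), giving metal(pingu), open(rex), visible(rex).
Round 2 fires (vii), giving green(rex).
Round 3 fires (iii), giving wooden(pingu).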